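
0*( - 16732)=0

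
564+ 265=829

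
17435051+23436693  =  40871744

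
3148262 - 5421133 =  - 2272871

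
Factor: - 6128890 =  - 2^1*5^1*612889^1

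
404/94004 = 101/23501 = 0.00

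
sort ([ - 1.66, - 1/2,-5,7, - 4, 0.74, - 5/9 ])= [ - 5, - 4, - 1.66, - 5/9,  -  1/2, 0.74, 7] 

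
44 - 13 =31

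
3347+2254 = 5601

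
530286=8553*62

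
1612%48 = 28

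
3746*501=1876746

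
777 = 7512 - 6735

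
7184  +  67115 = 74299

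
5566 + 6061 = 11627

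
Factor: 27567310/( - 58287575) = -2^1*5^(  -  1)*43^( - 1 )*59^ ( - 1)*919^ ( - 1)  *  2756731^1=- 5513462/11657515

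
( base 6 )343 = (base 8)207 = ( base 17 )7G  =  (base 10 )135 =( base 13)A5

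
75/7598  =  75/7598 = 0.01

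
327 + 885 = 1212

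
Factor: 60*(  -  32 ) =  - 1920 =- 2^7*3^1*5^1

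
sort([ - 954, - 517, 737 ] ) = [-954, - 517, 737]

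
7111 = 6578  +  533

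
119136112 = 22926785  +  96209327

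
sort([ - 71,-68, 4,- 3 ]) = [ - 71, - 68, - 3,4] 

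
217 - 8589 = -8372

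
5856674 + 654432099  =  660288773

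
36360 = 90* 404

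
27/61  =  27/61 = 0.44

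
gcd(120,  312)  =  24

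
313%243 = 70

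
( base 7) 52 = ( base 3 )1101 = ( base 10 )37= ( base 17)23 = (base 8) 45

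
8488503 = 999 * 8497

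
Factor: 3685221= 3^2*19^1*23^1 * 937^1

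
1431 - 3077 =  - 1646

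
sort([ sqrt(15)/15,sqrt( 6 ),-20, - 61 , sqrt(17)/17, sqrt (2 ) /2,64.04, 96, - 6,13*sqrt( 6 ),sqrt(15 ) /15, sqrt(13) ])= [ - 61 , - 20, - 6, sqrt(17) /17, sqrt(15 ) /15,sqrt(15 ) /15, sqrt(2 ) /2, sqrt(6),sqrt( 13 ), 13*sqrt(6) , 64.04 , 96]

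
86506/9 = 9611+7/9 = 9611.78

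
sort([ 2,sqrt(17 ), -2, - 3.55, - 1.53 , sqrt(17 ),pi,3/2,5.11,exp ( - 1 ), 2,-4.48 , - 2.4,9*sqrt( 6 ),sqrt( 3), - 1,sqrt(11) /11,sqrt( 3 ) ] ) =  [-4.48, - 3.55,-2.4, - 2, - 1.53 ,- 1,sqrt (11 ) /11, exp( - 1), 3/2,sqrt( 3 ), sqrt (3), 2, 2,  pi, sqrt(17 ),  sqrt( 17),5.11,9*sqrt (6) ] 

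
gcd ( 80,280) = 40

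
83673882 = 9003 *9294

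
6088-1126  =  4962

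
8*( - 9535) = - 76280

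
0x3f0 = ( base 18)320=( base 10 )1008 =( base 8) 1760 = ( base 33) UI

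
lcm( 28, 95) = 2660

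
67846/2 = 33923 = 33923.00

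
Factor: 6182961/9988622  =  2^( - 1)*3^1*7^( - 1 )*17^( - 1 )*19^1*67^1*1619^1*41969^ ( - 1 ) 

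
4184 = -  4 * (-1046 )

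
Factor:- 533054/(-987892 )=266527/493946 = 2^( - 1 )*311^1*491^( - 1 )*503^(  -  1 )*857^1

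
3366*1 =3366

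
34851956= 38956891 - 4104935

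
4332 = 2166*2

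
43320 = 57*760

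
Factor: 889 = 7^1 * 127^1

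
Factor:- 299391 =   -  3^1*23^1*4339^1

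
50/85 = 10/17 = 0.59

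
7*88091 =616637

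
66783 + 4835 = 71618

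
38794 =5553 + 33241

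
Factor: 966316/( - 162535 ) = -2^2 *5^(-1)*13^1 *18583^1*32507^ (-1)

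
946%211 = 102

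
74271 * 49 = 3639279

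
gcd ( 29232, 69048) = 504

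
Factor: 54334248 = 2^3 * 3^1*2263927^1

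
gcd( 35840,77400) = 40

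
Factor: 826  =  2^1 * 7^1*59^1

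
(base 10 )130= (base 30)4a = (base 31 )46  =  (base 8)202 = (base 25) 55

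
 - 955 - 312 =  - 1267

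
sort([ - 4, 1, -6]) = [ - 6, -4, 1] 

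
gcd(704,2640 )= 176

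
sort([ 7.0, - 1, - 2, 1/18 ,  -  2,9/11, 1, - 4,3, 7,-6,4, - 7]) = [ - 7,-6, - 4, - 2, - 2, - 1,1/18, 9/11 , 1,3, 4, 7.0, 7]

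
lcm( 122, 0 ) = 0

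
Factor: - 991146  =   - 2^1* 3^1*13^1*97^1*131^1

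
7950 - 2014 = 5936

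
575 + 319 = 894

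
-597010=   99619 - 696629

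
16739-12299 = 4440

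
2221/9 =246 + 7/9  =  246.78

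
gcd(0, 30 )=30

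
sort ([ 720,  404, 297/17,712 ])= [297/17, 404,712, 720 ] 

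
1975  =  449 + 1526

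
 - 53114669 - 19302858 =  - 72417527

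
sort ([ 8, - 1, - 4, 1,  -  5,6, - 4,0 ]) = [-5, - 4,-4, - 1,0,1,6,  8 ]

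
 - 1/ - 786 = 1/786 = 0.00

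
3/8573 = 3/8573 = 0.00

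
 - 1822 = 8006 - 9828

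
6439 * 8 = 51512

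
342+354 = 696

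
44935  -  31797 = 13138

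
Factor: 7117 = 11^1*647^1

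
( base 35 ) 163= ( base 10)1438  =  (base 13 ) 868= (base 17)4GA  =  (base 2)10110011110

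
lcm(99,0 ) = 0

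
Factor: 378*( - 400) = -151200  =  - 2^5*3^3 * 5^2*7^1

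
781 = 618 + 163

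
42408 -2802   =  39606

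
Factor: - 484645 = - 5^1*7^1*61^1*227^1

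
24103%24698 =24103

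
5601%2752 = 97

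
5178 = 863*6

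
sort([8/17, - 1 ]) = [  -  1 , 8/17 ] 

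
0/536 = 0 = 0.00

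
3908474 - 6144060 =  - 2235586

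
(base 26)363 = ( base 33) 209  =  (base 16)88B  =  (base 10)2187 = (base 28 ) 2m3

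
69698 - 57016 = 12682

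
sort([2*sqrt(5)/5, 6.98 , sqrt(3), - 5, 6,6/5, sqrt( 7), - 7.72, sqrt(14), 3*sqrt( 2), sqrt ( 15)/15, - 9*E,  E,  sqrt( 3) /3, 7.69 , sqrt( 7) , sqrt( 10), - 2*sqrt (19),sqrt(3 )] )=[  -  9*E , - 2*sqrt( 19), - 7.72, - 5,  sqrt(15) /15,  sqrt (3) /3, 2*sqrt ( 5 ) /5,6/5, sqrt( 3), sqrt( 3), sqrt( 7 ), sqrt(7), E,sqrt (10), sqrt (14), 3*sqrt( 2), 6 , 6.98, 7.69 ] 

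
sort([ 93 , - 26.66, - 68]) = [-68,-26.66,  93]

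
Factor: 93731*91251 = 8553047481 = 3^2 *11^1 *8521^1*10139^1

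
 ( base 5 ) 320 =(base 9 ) 104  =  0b1010101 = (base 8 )125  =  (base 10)85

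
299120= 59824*5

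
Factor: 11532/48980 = 3^1*5^( - 1)*31^1*79^(- 1 ) = 93/395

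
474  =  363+111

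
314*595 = 186830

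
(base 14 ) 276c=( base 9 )10478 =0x1B2C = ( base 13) 3221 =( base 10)6956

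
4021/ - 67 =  - 4021/67 = -60.01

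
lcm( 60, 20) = 60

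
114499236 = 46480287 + 68018949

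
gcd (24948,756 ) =756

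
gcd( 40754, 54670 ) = 994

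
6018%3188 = 2830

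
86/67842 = 43/33921= 0.00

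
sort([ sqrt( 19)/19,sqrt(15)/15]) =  [ sqrt( 19)/19, sqrt( 15)/15]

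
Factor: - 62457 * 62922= - 2^1*3^2*109^1*191^1 * 10487^1=- 3929919354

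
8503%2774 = 181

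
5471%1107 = 1043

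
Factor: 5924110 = 2^1 * 5^1*23^1*43^1*  599^1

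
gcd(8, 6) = 2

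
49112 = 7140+41972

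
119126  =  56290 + 62836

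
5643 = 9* 627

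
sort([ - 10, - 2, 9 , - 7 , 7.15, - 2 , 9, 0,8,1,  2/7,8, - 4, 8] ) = [ - 10 , - 7,- 4,-2, - 2,0,2/7, 1,7.15 , 8,8 , 8,9 , 9 ] 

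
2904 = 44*66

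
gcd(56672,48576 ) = 8096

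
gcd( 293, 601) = 1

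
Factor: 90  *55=2^1 * 3^2*5^2*11^1 = 4950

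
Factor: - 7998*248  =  - 2^4 * 3^1 * 31^2 * 43^1 = - 1983504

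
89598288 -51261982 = 38336306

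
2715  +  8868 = 11583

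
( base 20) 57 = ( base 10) 107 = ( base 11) 98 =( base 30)3H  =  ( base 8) 153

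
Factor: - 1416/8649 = - 2^3*3^(- 1)  *31^( - 2)*59^1= - 472/2883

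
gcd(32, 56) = 8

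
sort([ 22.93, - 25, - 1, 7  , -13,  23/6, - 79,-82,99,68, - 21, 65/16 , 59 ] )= [ - 82, - 79,  -  25, -21,- 13 ,-1, 23/6, 65/16,7,22.93, 59,68,99 ]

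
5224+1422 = 6646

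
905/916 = 905/916 = 0.99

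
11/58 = 11/58 =0.19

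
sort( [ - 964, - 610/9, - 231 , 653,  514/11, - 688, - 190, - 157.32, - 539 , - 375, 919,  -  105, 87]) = [-964, - 688, - 539, - 375, - 231, - 190, - 157.32,- 105,-610/9,514/11 , 87,  653 , 919 ] 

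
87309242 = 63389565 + 23919677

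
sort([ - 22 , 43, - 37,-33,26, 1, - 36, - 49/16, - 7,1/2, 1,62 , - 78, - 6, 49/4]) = [ - 78, - 37, - 36, - 33, - 22, - 7 , - 6, - 49/16,1/2,1,  1,49/4,26,43, 62 ] 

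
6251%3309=2942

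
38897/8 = 4862 + 1/8  =  4862.12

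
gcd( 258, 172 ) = 86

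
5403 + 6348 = 11751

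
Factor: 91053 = 3^2*67^1*151^1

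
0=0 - 0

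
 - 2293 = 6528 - 8821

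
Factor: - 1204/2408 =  - 1/2 = - 2^( - 1)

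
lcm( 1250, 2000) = 10000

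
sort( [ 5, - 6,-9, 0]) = [-9, - 6 , 0,5] 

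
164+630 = 794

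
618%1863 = 618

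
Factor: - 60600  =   - 2^3*3^1 * 5^2  *  101^1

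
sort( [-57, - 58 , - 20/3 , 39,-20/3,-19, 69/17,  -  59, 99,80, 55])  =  [ - 59, - 58,-57, - 19,- 20/3,-20/3 , 69/17,39, 55,80, 99] 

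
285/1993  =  285/1993 = 0.14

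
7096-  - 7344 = 14440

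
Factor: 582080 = 2^6*5^1*17^1 * 107^1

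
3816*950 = 3625200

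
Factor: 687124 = 2^2*283^1 * 607^1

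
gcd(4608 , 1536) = 1536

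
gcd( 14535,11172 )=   57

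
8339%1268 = 731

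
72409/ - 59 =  - 1228 + 43/59 = - 1227.27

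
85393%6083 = 231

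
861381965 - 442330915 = 419051050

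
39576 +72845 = 112421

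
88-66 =22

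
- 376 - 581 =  - 957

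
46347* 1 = 46347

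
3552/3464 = 1  +  11/433 = 1.03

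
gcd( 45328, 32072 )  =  8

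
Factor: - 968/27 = - 2^3*3^( - 3 ) * 11^2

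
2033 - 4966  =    -  2933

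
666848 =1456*458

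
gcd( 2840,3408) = 568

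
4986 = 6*831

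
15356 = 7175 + 8181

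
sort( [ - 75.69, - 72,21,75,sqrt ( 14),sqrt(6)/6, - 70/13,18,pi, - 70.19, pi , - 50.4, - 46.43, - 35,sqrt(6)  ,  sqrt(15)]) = [-75.69,-72 , - 70.19, - 50.4,- 46.43,-35,  -  70/13, sqrt (6)/6,sqrt(6),pi,pi,sqrt(14),sqrt( 15),18,21,75 ] 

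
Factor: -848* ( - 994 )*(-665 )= -560536480= -2^5*5^1*7^2*19^1 * 53^1*71^1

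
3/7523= 3/7523 =0.00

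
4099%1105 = 784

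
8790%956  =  186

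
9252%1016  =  108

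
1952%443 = 180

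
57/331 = 57/331  =  0.17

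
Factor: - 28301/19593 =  - 3^(-2 )*13^1 = - 13/9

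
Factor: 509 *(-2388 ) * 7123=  - 8657949516 = - 2^2*3^1 * 17^1 * 199^1 * 419^1* 509^1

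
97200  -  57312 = 39888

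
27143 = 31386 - 4243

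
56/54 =28/27=1.04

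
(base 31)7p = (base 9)288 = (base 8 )362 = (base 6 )1042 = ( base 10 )242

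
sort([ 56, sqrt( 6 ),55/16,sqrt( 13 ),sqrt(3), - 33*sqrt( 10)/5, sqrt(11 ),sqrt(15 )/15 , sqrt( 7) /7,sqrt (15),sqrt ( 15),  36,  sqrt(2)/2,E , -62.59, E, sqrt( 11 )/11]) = [ - 62.59, - 33 * sqrt (10 ) /5 , sqrt( 15)/15,sqrt( 11 )/11,sqrt( 7 )/7,sqrt (2)/2,sqrt( 3), sqrt (6 ) , E,E,sqrt( 11),55/16,sqrt(13),sqrt(15 ),sqrt( 15), 36,  56]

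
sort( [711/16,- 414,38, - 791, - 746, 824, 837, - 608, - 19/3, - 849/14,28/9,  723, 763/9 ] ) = [ - 791,-746, - 608, - 414, - 849/14,- 19/3,28/9, 38, 711/16, 763/9,723, 824,837]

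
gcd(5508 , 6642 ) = 162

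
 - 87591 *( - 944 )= 82685904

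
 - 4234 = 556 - 4790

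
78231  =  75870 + 2361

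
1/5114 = 1/5114 = 0.00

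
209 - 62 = 147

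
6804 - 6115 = 689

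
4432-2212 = 2220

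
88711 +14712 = 103423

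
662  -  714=-52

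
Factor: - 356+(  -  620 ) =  - 976= -  2^4*61^1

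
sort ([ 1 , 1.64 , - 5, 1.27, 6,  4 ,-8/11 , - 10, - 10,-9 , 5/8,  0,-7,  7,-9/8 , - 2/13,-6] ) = [ - 10 ,-10,  -  9,-7,-6 ,-5 , - 9/8, - 8/11, - 2/13,0,  5/8, 1 , 1.27,1.64,4,6,  7]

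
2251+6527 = 8778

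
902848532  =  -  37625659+940474191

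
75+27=102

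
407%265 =142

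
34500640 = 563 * 61280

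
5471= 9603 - 4132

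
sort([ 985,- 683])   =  [-683,985] 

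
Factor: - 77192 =-2^3* 9649^1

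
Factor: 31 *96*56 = 166656 = 2^8 * 3^1*7^1*31^1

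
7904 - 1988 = 5916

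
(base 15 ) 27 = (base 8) 45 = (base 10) 37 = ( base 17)23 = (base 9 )41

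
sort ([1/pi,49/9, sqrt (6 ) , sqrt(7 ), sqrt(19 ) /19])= [ sqrt(19)/19,1/pi, sqrt( 6), sqrt(7), 49/9]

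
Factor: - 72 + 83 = 11 =11^1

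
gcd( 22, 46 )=2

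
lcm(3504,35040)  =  35040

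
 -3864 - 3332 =-7196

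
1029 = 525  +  504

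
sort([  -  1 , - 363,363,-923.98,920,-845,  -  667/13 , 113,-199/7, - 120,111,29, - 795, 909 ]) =[-923.98,-845,-795, - 363,  -  120,-667/13,-199/7,-1,29,111,113,  363,909, 920]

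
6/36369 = 2/12123 =0.00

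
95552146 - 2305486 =93246660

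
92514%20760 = 9474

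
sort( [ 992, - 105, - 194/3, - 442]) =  [ - 442, - 105, - 194/3,992 ]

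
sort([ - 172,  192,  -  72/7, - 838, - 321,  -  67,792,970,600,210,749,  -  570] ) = [ - 838, - 570, - 321,  -  172, - 67 ,-72/7, 192, 210, 600, 749,  792,970]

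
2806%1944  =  862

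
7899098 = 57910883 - 50011785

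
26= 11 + 15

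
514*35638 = 18317932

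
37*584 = 21608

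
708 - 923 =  - 215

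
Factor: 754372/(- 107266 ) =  - 377186/53633 = - 2^1*103^1 * 1831^1*53633^(-1 ) 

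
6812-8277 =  - 1465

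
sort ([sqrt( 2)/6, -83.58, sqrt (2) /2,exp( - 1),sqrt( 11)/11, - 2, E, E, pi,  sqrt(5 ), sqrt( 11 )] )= [-83.58, - 2,  sqrt( 2)/6,sqrt( 11) /11, exp(  -  1), sqrt( 2 )/2, sqrt ( 5) , E, E,pi,sqrt( 11 ) ]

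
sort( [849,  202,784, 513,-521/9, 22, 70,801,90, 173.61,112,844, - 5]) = [-521/9, - 5,22,70,90,112, 173.61,202,513,784,801,844 , 849] 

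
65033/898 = 65033/898 = 72.42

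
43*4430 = 190490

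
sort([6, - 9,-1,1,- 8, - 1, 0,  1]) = [ -9, - 8, - 1,-1,0,1,1, 6]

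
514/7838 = 257/3919 = 0.07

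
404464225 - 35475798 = 368988427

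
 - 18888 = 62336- 81224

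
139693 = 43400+96293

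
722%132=62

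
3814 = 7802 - 3988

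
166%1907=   166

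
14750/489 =14750/489= 30.16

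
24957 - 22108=2849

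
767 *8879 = 6810193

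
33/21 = 1 + 4/7= 1.57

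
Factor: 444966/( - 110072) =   -  222483/55036=   - 2^( - 2)*3^1*  13759^( - 1 )*74161^1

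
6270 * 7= 43890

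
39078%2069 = 1836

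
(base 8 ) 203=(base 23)5G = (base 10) 131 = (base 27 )4n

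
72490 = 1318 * 55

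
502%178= 146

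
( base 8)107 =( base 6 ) 155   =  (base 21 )38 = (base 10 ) 71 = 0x47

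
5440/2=2720 = 2720.00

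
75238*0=0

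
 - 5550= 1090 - 6640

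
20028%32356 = 20028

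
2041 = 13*157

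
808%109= 45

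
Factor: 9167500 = 2^2 *5^4*19^1*  193^1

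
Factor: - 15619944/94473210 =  - 2^2*5^( - 1 )*13^( - 1 )*23^1*37^( - 1 )*6547^( - 1 )*28297^1 = - 2603324/15745535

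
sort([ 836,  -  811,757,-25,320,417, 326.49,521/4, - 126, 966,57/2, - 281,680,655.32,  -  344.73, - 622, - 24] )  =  [ - 811, - 622, - 344.73,-281 , - 126, - 25, - 24,57/2,521/4, 320,326.49, 417,655.32, 680, 757,836,  966] 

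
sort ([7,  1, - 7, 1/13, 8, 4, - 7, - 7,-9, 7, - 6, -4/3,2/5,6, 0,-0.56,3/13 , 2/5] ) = [ - 9, - 7, - 7, - 7, - 6,-4/3, - 0.56,0, 1/13, 3/13, 2/5, 2/5, 1,4, 6, 7, 7, 8] 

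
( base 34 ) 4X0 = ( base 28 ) 796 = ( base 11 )4354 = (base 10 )5746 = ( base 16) 1672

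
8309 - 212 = 8097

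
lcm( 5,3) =15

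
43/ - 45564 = - 43/45564 = - 0.00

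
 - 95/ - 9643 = 95/9643 = 0.01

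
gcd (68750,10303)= 1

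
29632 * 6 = 177792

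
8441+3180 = 11621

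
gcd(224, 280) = 56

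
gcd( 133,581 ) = 7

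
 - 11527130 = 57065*( - 202)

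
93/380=93/380 = 0.24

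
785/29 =785/29=   27.07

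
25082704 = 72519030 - 47436326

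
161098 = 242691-81593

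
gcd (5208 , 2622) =6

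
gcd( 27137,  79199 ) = 1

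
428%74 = 58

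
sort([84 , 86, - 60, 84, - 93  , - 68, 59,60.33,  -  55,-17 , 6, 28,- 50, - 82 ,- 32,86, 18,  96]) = [ - 93 , - 82 , - 68, - 60, - 55 , -50, -32, -17,6, 18,28,59, 60.33,84,84,86, 86,96 ] 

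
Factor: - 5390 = -2^1*5^1*7^2*11^1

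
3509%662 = 199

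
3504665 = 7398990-3894325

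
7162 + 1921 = 9083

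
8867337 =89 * 99633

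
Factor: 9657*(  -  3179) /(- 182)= 2^( - 1)*3^2*7^ ( - 1)*11^1*13^(-1)*17^2*29^1*37^1 =30699603/182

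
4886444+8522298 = 13408742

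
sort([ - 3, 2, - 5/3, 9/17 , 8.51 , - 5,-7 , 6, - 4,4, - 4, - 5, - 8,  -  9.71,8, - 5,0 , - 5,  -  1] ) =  [ - 9.71,-8, - 7, - 5, - 5, - 5,  -  5,-4, - 4, - 3,-5/3 ,  -  1,  0, 9/17,2 , 4, 6 , 8, 8.51]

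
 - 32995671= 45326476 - 78322147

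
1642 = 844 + 798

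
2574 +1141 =3715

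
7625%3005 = 1615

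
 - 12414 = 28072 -40486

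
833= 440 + 393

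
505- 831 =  - 326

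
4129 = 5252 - 1123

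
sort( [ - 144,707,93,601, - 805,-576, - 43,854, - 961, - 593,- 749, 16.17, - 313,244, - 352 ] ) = [ - 961, - 805,-749, - 593, - 576, - 352, - 313, - 144, - 43,16.17,93,244, 601,707, 854]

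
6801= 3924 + 2877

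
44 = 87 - 43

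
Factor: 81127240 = 2^3*5^1 *43^1*101^1*467^1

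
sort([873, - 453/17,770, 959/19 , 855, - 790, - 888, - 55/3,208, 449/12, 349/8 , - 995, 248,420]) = [ - 995, - 888, - 790, - 453/17, - 55/3,449/12,349/8,  959/19, 208,248,420,770, 855, 873] 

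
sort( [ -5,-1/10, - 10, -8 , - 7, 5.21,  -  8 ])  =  [ - 10,-8, - 8, - 7,-5, -1/10, 5.21]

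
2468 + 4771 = 7239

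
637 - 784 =-147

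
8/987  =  8/987 =0.01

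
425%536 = 425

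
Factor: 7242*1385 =10030170 = 2^1*3^1*5^1*17^1*71^1*277^1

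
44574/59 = 755 + 29/59 = 755.49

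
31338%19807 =11531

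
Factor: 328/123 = 2^3*3^(-1) = 8/3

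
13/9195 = 13/9195 = 0.00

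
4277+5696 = 9973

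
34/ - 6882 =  - 17/3441  =  - 0.00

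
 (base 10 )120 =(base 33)3l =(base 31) 3r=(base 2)1111000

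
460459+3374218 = 3834677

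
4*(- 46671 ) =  - 186684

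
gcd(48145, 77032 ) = 9629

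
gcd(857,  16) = 1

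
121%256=121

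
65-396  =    -  331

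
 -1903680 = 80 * ( - 23796 )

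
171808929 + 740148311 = 911957240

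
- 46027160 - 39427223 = -85454383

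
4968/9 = 552 = 552.00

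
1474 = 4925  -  3451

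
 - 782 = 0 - 782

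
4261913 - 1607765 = 2654148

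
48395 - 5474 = 42921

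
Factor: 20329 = 29^1 * 701^1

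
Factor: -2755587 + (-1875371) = - 4630958=- 2^1*23^1*100673^1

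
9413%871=703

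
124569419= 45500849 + 79068570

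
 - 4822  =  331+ - 5153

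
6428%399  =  44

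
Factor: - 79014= -2^1*3^1*13^1*1013^1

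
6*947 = 5682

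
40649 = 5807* 7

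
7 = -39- - 46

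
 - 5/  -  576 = 5/576 = 0.01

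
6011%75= 11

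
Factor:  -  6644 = -2^2*11^1*151^1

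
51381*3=154143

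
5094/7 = 5094/7  =  727.71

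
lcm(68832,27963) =894816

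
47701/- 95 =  - 503 + 84/95  =  -502.12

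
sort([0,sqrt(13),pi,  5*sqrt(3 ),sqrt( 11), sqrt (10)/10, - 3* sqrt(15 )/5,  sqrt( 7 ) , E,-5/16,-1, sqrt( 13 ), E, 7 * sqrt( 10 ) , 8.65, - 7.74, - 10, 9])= [ - 10, - 7.74, - 3 * sqrt(15)/5, - 1,-5/16, 0,sqrt(10 )/10,sqrt( 7)  ,  E, E,pi, sqrt(11 ), sqrt(13), sqrt( 13),8.65, 5*sqrt(3),9,  7*sqrt( 10 ) ]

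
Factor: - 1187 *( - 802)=2^1*401^1*1187^1 = 951974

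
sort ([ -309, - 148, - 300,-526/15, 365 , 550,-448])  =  [ - 448, - 309, - 300 , - 148,-526/15,365,550 ]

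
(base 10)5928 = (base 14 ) 2236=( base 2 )1011100101000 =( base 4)1130220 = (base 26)8K0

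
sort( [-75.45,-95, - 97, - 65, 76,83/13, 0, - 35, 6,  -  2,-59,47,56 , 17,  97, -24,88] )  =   [ - 97, - 95,-75.45,- 65,  -  59,  -  35, - 24,-2,0,6,83/13,17,47,56,76,88,97] 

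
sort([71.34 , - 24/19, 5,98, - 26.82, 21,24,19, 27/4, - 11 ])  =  [ - 26.82 , - 11,-24/19, 5, 27/4,  19,21, 24,71.34, 98 ]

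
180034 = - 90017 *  (-2)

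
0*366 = 0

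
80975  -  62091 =18884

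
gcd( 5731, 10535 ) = 1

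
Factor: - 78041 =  - 78041^1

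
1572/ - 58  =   - 28 + 26/29 = - 27.10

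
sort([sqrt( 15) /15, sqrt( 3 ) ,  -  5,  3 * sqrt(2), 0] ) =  [ - 5,0,sqrt ( 15 )/15,sqrt(3),3* sqrt( 2)]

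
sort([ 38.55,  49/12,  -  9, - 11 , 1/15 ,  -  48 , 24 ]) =[  -  48, - 11,  -  9, 1/15,49/12,  24 , 38.55 ]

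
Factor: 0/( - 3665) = 0^1 = 0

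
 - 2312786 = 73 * (- 31682) 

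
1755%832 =91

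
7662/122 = 3831/61 = 62.80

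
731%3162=731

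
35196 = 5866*6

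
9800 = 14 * 700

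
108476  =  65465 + 43011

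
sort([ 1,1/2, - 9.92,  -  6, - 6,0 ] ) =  [ - 9.92, - 6, - 6  ,  0,1/2,  1 ] 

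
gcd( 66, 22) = 22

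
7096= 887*8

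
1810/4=452 + 1/2 = 452.50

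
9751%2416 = 87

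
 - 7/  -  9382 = 7/9382 =0.00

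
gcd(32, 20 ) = 4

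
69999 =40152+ 29847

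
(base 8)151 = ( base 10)105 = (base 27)3O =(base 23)4d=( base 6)253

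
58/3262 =29/1631  =  0.02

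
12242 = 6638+5604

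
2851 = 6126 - 3275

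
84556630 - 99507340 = - 14950710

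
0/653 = 0 = 0.00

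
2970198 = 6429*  462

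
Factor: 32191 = 32191^1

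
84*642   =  53928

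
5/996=5/996 = 0.01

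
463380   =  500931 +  - 37551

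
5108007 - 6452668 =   -  1344661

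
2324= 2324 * 1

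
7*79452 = 556164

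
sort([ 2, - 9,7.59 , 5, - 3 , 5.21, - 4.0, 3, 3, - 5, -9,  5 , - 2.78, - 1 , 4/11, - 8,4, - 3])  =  [ - 9, - 9, - 8, - 5, - 4.0, - 3, - 3, - 2.78, - 1, 4/11  ,  2, 3, 3, 4, 5,5, 5.21, 7.59]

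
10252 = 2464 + 7788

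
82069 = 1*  82069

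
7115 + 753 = 7868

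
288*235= 67680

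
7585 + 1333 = 8918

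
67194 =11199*6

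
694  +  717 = 1411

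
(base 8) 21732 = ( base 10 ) 9178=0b10001111011010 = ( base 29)AQE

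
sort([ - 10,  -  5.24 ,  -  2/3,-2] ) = [ -10 , - 5.24,-2,-2/3]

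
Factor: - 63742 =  - 2^1*7^1*29^1*157^1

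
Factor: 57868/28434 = 28934/14217 = 2^1*3^( - 1)*7^ ( - 1 )*17^1*23^1*37^1*677^( - 1 ) 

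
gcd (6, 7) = 1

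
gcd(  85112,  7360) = 8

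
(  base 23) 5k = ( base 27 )50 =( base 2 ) 10000111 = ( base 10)135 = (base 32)47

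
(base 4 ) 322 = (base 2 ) 111010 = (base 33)1P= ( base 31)1r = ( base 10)58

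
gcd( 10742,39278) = 82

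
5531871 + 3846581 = 9378452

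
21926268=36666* 598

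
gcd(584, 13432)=584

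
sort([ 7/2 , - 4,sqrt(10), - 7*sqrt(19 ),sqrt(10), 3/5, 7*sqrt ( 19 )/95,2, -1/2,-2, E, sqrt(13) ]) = [-7*sqrt(19),-4, - 2, - 1/2, 7*sqrt( 19)/95,  3/5, 2,  E,sqrt(10) , sqrt( 10 ),7/2,  sqrt(13) ]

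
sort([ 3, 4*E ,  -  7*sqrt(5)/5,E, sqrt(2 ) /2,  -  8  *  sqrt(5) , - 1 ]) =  [-8 * sqrt ( 5 ) ,- 7 * sqrt ( 5)/5, - 1, sqrt( 2)/2 , E,  3, 4*E]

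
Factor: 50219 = 13^1*3863^1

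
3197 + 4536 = 7733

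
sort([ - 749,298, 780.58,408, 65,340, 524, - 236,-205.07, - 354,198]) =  [ - 749, - 354, - 236, - 205.07,65,198,298,340,408, 524,780.58 ] 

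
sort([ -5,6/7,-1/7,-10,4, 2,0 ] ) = [-10,-5, - 1/7,0,  6/7, 2,4]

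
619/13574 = 619/13574 = 0.05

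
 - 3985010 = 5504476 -9489486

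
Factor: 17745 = 3^1*5^1*7^1*13^2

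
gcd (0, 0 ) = 0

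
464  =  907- 443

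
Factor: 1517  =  37^1*41^1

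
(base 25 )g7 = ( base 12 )29b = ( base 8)627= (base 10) 407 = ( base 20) 107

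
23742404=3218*7378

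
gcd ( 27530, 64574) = 2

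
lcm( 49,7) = 49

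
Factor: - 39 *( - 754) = 29406=2^1*3^1*13^2*  29^1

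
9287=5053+4234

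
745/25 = 29 + 4/5 = 29.80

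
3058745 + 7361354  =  10420099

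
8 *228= 1824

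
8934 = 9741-807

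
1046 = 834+212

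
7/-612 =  - 7/612 = - 0.01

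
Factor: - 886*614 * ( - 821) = 446627284 = 2^2*307^1*443^1*821^1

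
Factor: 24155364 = 2^2*3^1*347^1 * 5801^1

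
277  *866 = 239882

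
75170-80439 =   -  5269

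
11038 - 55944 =-44906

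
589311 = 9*65479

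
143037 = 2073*69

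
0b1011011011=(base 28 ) Q3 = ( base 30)OB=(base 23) 18I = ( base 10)731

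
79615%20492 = 18139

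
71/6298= 71/6298=   0.01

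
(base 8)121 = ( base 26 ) 33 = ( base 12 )69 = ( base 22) 3f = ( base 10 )81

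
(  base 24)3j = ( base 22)43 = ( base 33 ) 2p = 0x5b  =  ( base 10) 91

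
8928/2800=3 + 33/175 = 3.19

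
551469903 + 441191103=992661006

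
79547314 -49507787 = 30039527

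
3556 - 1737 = 1819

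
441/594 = 49/66 = 0.74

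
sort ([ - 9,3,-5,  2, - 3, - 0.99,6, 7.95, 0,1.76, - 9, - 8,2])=[  -  9, - 9,-8,-5, - 3, - 0.99,0,  1.76,2, 2,3,6,7.95]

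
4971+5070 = 10041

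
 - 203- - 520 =317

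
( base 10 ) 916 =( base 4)32110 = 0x394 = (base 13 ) 556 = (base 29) 12h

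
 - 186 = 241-427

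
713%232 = 17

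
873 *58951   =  51464223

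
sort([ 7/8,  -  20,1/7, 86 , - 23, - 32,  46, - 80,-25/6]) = [ - 80, - 32, - 23, - 20, - 25/6, 1/7, 7/8, 46, 86]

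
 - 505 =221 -726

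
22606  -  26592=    - 3986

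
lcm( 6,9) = 18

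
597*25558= 15258126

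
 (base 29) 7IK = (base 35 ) 58O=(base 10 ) 6429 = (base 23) c3c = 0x191d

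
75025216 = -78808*(-952) 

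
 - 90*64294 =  - 5786460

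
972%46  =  6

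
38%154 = 38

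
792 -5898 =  - 5106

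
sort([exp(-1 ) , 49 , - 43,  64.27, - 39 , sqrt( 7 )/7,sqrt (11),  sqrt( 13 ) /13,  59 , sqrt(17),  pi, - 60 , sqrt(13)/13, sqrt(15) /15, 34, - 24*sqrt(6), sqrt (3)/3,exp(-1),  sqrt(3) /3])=[ - 60, - 24*sqrt ( 6 ), - 43, - 39,  sqrt (15)/15, sqrt(13)/13,  sqrt(13)/13,exp( - 1 ),exp( - 1), sqrt ( 7 )/7, sqrt(3 )/3,sqrt (3)/3, pi,sqrt(11 ) , sqrt( 17) , 34,49 , 59,  64.27 ] 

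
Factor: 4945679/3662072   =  2^(- 3 )*17^ ( - 1)*37^1*349^1 * 383^1 * 26927^( - 1) 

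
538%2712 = 538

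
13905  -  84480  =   - 70575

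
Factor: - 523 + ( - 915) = - 1438=- 2^1 * 719^1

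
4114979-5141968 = -1026989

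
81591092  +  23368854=104959946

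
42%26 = 16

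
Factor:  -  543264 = - 2^5*3^1 * 5659^1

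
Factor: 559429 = 13^1*23^1 * 1871^1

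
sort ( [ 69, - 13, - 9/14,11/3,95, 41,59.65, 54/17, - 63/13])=[- 13,-63/13 ,-9/14 , 54/17,11/3, 41, 59.65, 69 , 95 ]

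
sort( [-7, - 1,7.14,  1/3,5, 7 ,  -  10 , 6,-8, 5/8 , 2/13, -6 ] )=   [ - 10  , - 8, - 7 , - 6,-1,2/13,1/3 , 5/8,5, 6 , 7, 7.14] 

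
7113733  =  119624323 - 112510590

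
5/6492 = 5/6492 = 0.00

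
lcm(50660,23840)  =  405280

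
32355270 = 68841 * 470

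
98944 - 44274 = 54670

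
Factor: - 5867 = -5867^1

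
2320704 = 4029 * 576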